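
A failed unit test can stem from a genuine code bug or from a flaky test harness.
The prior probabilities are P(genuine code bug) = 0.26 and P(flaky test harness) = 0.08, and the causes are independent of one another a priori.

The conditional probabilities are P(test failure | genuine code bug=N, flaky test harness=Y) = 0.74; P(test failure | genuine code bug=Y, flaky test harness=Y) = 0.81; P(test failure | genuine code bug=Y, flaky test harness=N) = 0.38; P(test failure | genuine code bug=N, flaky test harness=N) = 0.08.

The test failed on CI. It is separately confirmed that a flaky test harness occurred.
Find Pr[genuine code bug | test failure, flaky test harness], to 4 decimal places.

Pr[genuine code bug | test failure, flaky test harness] ≈ 0.2778

Weight on genuine code bug=true, given the evidence: 0.81*0.26 = 0.210600
The normalizing constant is 0.74*0.74 + 0.81*0.26 = 0.758200
P(genuine code bug | test failure, flaky test harness) = 0.210600/0.758200 ≈ 0.2778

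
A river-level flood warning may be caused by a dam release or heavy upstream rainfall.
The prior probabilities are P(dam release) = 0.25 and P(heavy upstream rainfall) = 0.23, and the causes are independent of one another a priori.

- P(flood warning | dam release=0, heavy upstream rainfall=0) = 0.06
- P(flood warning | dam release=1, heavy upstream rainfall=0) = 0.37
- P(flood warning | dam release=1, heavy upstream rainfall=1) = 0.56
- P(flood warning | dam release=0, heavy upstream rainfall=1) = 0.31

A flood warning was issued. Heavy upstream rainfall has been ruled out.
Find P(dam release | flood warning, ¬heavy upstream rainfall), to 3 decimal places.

P(dam release | flood warning, ¬heavy upstream rainfall) ≈ 0.673

Enumerate both values of dam release and weight by the priors:
  P(flood warning | ¬heavy upstream rainfall) = 0.06*0.75 + 0.37*0.25
        = 0.045000 + 0.092500 = 0.137500
The terms with dam release present sum to 0.092500, so
  P(dam release | flood warning, ¬heavy upstream rainfall) = 0.092500 / 0.137500 ≈ 0.673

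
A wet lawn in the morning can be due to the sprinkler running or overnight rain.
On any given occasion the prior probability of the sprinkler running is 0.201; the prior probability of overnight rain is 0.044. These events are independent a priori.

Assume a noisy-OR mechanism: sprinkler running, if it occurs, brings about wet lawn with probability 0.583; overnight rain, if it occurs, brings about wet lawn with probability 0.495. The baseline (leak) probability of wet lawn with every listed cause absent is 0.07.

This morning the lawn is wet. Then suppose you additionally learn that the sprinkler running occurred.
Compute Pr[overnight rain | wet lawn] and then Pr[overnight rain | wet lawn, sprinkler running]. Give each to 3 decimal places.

Under noisy-OR, P(wet lawn | causes) = 1 − (1−0.07)·∏(1−qᵢ) over the active causes.
By total probability over the 4 (sprinkler running, overnight rain) configurations:
  P(wet lawn) = 0.07×0.799×0.956 + 0.53035×0.799×0.044 + 0.61219×0.201×0.956 + 0.804156×0.201×0.044
        = 0.053469 + 0.018645 + 0.117636 + 0.007112 = 0.196862
Keeping only the overnight rain-present terms gives 0.025757, so
  P(overnight rain | wet lawn) = 0.025757 / 0.196862 ≈ 0.131

Now also conditioning on sprinkler running=true:
Enumerate both values of overnight rain and weight by the priors:
  P(wet lawn | sprinkler running) = 0.61219·0.956 + 0.804156·0.044
        = 0.585254 + 0.035383 = 0.620637
The terms with overnight rain present sum to 0.035383, so
  P(overnight rain | wet lawn, sprinkler running) = 0.035383 / 0.620637 ≈ 0.057

Pr[overnight rain | wet lawn] ≈ 0.131; Pr[overnight rain | wet lawn, sprinkler running] ≈ 0.057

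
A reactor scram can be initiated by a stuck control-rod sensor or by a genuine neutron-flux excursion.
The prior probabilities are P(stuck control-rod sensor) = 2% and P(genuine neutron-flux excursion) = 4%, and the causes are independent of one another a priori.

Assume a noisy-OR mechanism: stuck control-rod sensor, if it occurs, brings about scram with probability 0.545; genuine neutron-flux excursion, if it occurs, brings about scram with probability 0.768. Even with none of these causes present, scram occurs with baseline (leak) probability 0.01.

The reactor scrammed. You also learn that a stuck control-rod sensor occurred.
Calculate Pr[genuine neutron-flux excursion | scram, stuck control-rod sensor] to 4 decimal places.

Under noisy-OR, P(scram | causes) = 1 − (1−0.01)·∏(1−qᵢ) over the active causes.
For the numerator, keep only genuine neutron-flux excursion=true terms: 0.895496·0.04 = 0.035820
The normalizing constant is 0.54955·0.96 + 0.895496·0.04 = 0.563388
Posterior = 0.035820 / 0.563388 ≈ 0.0636

Pr[genuine neutron-flux excursion | scram, stuck control-rod sensor] ≈ 0.0636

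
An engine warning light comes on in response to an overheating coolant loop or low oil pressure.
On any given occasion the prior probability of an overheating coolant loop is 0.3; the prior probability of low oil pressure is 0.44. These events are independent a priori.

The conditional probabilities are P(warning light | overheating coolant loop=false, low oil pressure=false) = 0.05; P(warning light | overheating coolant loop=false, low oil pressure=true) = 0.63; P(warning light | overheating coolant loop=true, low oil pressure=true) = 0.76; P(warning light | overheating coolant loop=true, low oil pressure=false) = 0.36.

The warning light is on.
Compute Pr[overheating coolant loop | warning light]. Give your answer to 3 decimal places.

Numerator (weight on configurations with overheating coolant loop): 0.060480 + 0.100320 = 0.160800
Normalizer over all consistent configurations: 0.05×0.7×0.56 + 0.63×0.7×0.44 + 0.36×0.3×0.56 + 0.76×0.3×0.44 = 0.374440
P(overheating coolant loop | warning light) = 0.160800/0.374440 ≈ 0.429

Pr[overheating coolant loop | warning light] ≈ 0.429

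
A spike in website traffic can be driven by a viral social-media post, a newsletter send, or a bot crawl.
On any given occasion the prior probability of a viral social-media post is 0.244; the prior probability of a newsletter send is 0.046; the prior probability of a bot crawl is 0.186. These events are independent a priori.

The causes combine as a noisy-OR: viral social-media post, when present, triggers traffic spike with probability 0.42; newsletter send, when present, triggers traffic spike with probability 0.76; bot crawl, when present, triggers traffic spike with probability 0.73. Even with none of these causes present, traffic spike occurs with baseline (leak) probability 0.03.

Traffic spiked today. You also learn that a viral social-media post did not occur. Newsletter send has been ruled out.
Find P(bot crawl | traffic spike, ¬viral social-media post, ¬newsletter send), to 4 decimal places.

Under noisy-OR, P(traffic spike | causes) = 1 − (1−0.03)·∏(1−qᵢ) over the active causes.
For the numerator, keep only bot crawl=true terms: 0.7381*0.186 = 0.137287
The normalizing constant is 0.03*0.814 + 0.7381*0.186 = 0.161707
P(bot crawl | traffic spike, ¬viral social-media post, ¬newsletter send) = 0.137287/0.161707 ≈ 0.8490

P(bot crawl | traffic spike, ¬viral social-media post, ¬newsletter send) ≈ 0.8490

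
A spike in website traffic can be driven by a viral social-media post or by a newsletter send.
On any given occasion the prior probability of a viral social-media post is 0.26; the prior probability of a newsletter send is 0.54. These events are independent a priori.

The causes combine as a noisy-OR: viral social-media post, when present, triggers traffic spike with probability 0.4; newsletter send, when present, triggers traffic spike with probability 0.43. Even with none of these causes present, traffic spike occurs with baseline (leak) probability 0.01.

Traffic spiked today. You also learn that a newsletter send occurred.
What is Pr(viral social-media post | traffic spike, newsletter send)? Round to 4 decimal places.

Under noisy-OR, P(traffic spike | causes) = 1 − (1−0.01)·∏(1−qᵢ) over the active causes.
Sum P(traffic spike|·) weighted by the priors over both values of viral social-media post:
  P(traffic spike | newsletter send) = 0.4357·0.74 + 0.66142·0.26
        = 0.322418 + 0.171969 = 0.494387
The terms with viral social-media post present sum to 0.171969, so
  P(viral social-media post | traffic spike, newsletter send) = 0.171969 / 0.494387 ≈ 0.3478

Pr(viral social-media post | traffic spike, newsletter send) ≈ 0.3478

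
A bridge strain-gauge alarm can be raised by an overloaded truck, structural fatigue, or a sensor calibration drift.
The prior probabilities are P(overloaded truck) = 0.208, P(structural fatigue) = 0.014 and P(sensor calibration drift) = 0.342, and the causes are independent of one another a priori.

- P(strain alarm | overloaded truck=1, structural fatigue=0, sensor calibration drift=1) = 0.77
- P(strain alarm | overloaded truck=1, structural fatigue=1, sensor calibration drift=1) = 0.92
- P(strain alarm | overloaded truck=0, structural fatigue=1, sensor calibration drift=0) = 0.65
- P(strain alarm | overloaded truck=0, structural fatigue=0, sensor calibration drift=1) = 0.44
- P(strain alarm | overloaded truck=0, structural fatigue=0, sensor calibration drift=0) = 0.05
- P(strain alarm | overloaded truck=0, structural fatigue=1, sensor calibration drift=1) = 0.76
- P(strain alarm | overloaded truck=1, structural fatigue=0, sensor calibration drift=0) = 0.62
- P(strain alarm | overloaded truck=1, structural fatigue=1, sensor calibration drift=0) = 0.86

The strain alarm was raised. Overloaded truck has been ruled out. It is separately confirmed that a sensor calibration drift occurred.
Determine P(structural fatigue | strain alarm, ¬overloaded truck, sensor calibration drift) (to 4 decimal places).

P(structural fatigue | strain alarm, ¬overloaded truck, sensor calibration drift) ≈ 0.0239

Weight on structural fatigue=true, given the evidence: 0.76×0.014 = 0.010640
Denominator P(strain alarm | ¬overloaded truck, sensor calibration drift): 0.44×0.986 + 0.76×0.014 = 0.444480
Posterior = 0.010640 / 0.444480 ≈ 0.0239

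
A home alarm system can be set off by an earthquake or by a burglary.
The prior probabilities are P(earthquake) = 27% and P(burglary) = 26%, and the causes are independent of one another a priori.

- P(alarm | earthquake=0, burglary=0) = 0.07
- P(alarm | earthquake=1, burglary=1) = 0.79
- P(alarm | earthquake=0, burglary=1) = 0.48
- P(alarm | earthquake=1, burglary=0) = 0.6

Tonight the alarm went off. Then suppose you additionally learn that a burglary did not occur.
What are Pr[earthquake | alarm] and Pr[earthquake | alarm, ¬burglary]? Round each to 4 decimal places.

Pr[earthquake | alarm] ≈ 0.5763; Pr[earthquake | alarm, ¬burglary] ≈ 0.7602

P(alarm) = 0.07×0.73×0.74 + 0.48×0.73×0.26 + 0.6×0.27×0.74 + 0.79×0.27×0.26 = 0.037814 + 0.091104 + 0.119880 + 0.055458 = 0.304256
The earthquake-present share is 0.119880 + 0.055458 = 0.175338.
Hence the posterior is 0.175338/0.304256 ≈ 0.5763.

Now also conditioning on burglary≠true:
Enumerate both values of earthquake and weight by the priors:
  P(alarm | ¬burglary) = 0.07*0.73 + 0.6*0.27
        = 0.051100 + 0.162000 = 0.213100
The terms with earthquake present sum to 0.162000, so
  P(earthquake | alarm, ¬burglary) = 0.162000 / 0.213100 ≈ 0.7602
Ruling out burglary raises the posterior on earthquake — the flip side of explaining away.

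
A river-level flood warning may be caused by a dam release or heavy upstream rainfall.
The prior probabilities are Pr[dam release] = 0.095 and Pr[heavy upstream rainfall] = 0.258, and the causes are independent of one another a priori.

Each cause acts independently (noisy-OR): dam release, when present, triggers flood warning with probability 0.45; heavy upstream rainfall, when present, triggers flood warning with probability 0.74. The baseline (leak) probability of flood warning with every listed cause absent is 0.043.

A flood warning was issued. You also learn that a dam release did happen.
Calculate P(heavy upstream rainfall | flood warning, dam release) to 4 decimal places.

P(heavy upstream rainfall | flood warning, dam release) ≈ 0.3879

Under noisy-OR, P(flood warning | causes) = 1 − (1−0.043)·∏(1−qᵢ) over the active causes.
Sum P(flood warning|·) weighted by the priors over both values of heavy upstream rainfall:
  P(flood warning | dam release) = 0.47365*0.742 + 0.863149*0.258
        = 0.351448 + 0.222692 = 0.574140
Configurations with heavy upstream rainfall contribute 0.222692, so
  P(heavy upstream rainfall | flood warning, dam release) = 0.222692 / 0.574140 ≈ 0.3879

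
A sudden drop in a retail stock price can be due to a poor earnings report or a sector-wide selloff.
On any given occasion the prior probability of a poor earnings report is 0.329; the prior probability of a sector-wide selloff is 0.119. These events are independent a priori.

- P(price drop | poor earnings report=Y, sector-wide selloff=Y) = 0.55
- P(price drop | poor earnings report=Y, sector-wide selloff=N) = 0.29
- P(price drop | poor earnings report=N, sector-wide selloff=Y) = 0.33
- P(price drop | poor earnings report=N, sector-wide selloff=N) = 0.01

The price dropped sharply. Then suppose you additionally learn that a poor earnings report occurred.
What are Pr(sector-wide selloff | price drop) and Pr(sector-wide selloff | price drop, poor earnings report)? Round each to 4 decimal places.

Pr(sector-wide selloff | price drop) ≈ 0.3474; Pr(sector-wide selloff | price drop, poor earnings report) ≈ 0.2039

Enumerate the 4 (poor earnings report, sector-wide selloff) configurations and weight by the priors:
  P(price drop) = 0.01*0.671*0.881 + 0.33*0.671*0.119 + 0.29*0.329*0.881 + 0.55*0.329*0.119
        = 0.005912 + 0.026350 + 0.084056 + 0.021533 = 0.137851
The terms with sector-wide selloff present sum to 0.047883, so
  P(sector-wide selloff | price drop) = 0.047883 / 0.137851 ≈ 0.3474

With the extra evidence:
By total probability over both values of sector-wide selloff:
  P(price drop | poor earnings report) = 0.29×0.881 + 0.55×0.119
        = 0.255490 + 0.065450 = 0.320940
Keeping only the sector-wide selloff-present terms gives 0.065450, so
  P(sector-wide selloff | price drop, poor earnings report) = 0.065450 / 0.320940 ≈ 0.2039
The drop from 0.3474 to 0.2039 is the explaining-away (discounting) effect.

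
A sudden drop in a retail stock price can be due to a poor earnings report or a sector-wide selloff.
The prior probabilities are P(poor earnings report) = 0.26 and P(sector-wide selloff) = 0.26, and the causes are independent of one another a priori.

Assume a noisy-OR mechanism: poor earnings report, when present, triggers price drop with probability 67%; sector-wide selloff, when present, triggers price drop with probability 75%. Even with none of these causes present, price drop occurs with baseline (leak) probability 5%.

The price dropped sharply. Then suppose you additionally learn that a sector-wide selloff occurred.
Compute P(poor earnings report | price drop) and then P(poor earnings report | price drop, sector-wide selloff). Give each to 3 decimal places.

P(poor earnings report | price drop) ≈ 0.528; P(poor earnings report | price drop, sector-wide selloff) ≈ 0.298

Under noisy-OR, P(price drop | causes) = 1 − (1−0.05)·∏(1−qᵢ) over the active causes.
P(price drop) = 0.05*0.74*0.74 + 0.7625*0.74*0.26 + 0.6865*0.26*0.74 + 0.921625*0.26*0.26 = 0.027380 + 0.146705 + 0.132083 + 0.062302 = 0.368470
Restricting to configurations with poor earnings report present: 0.132083 + 0.062302 = 0.194385.
P(poor earnings report | price drop) = 0.194385 / 0.368470 ≈ 0.528

Now also conditioning on sector-wide selloff=true:
Enumerate both values of poor earnings report and weight by the priors:
  P(price drop | sector-wide selloff) = 0.7625*0.74 + 0.921625*0.26
        = 0.564250 + 0.239623 = 0.803873
Keeping only the poor earnings report-present terms gives 0.239623, so
  P(poor earnings report | price drop, sector-wide selloff) = 0.239623 / 0.803873 ≈ 0.298
— sector-wide selloff explains away the evidence for poor earnings report.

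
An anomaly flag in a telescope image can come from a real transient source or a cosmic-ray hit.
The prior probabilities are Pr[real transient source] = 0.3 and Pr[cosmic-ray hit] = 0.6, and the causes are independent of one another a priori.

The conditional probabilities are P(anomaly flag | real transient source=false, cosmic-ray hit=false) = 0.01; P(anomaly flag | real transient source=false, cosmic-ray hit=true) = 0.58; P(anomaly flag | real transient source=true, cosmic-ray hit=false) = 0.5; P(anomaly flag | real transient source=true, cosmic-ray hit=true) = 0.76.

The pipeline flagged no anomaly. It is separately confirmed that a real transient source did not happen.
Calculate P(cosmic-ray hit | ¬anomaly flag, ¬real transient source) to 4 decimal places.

P(cosmic-ray hit | ¬anomaly flag, ¬real transient source) ≈ 0.3889

P(¬anomaly flag | ¬real transient source) = 0.99*0.4 + 0.42*0.6 = 0.396000 + 0.252000 = 0.648000
The cosmic-ray hit-present share is 0.42*0.6 = 0.252000.
Hence the posterior is 0.252000/0.648000 ≈ 0.3889.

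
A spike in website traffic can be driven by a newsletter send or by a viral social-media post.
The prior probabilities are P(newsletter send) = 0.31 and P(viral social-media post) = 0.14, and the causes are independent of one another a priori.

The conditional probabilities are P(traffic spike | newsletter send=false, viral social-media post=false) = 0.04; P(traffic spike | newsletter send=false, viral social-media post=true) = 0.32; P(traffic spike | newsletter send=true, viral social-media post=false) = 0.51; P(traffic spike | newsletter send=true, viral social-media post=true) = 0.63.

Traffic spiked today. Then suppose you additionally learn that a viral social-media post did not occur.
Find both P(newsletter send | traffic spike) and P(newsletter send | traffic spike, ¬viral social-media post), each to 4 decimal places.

P(newsletter send | traffic spike) ≈ 0.7493; P(newsletter send | traffic spike, ¬viral social-media post) ≈ 0.8514

Numerator (weight on configurations with newsletter send): 0.135966 + 0.027342 = 0.163308
Normalizer over all consistent configurations: 0.04·0.69·0.86 + 0.32·0.69·0.14 + 0.51·0.31·0.86 + 0.63·0.31·0.14 = 0.217956
Posterior = 0.163308 / 0.217956 ≈ 0.7493

Now condition on the additional information:
P(traffic spike | ¬viral social-media post) = 0.04*0.69 + 0.51*0.31 = 0.027600 + 0.158100 = 0.185700
The newsletter send-present share is 0.51*0.31 = 0.158100.
Hence the posterior is 0.158100/0.185700 ≈ 0.8514.
Ruling out viral social-media post raises the posterior on newsletter send — the flip side of explaining away.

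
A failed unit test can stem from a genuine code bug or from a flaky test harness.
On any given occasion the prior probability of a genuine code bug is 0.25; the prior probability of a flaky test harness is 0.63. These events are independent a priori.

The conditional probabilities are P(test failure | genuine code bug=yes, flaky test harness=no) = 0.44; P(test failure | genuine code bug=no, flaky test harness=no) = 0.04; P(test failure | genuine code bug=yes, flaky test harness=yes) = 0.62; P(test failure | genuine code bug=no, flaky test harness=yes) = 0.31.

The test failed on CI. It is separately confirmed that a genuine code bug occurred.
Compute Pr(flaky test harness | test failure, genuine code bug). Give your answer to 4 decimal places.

Pr(flaky test harness | test failure, genuine code bug) ≈ 0.7058

Sum P(test failure|·) weighted by the priors over both values of flaky test harness:
  P(test failure | genuine code bug) = 0.44·0.37 + 0.62·0.63
        = 0.162800 + 0.390600 = 0.553400
Configurations with flaky test harness contribute 0.390600, so
  P(flaky test harness | test failure, genuine code bug) = 0.390600 / 0.553400 ≈ 0.7058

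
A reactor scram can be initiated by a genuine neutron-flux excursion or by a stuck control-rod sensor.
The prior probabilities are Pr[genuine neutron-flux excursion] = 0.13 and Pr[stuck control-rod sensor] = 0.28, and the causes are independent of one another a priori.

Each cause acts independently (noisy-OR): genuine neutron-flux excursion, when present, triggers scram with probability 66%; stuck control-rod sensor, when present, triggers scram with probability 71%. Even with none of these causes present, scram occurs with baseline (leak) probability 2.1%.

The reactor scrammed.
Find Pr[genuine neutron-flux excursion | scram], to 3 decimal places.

Pr[genuine neutron-flux excursion | scram] ≈ 0.337

Under noisy-OR, P(scram | causes) = 1 − (1−0.021)·∏(1−qᵢ) over the active causes.
Sum P(scram|·) weighted by the priors over the 4 (genuine neutron-flux excursion, stuck control-rod sensor) configurations:
  P(scram) = 0.021×0.87×0.72 + 0.71609×0.87×0.28 + 0.66714×0.13×0.72 + 0.903471×0.13×0.28
        = 0.013154 + 0.174440 + 0.062444 + 0.032886 = 0.282924
Keeping only the genuine neutron-flux excursion-present terms gives 0.095330, so
  P(genuine neutron-flux excursion | scram) = 0.095330 / 0.282924 ≈ 0.337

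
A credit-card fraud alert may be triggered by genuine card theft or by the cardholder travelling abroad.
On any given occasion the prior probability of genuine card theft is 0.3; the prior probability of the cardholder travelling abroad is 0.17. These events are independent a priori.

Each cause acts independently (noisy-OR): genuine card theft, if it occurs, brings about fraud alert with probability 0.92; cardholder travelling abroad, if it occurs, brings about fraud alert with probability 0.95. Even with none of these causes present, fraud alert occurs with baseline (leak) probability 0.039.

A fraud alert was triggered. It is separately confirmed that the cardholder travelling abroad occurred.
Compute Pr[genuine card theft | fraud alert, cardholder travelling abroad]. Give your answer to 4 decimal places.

Pr[genuine card theft | fraud alert, cardholder travelling abroad] ≈ 0.3096

Under noisy-OR, P(fraud alert | causes) = 1 − (1−0.039)·∏(1−qᵢ) over the active causes.
Sum P(fraud alert|·) weighted by the priors over both values of genuine card theft:
  P(fraud alert | cardholder travelling abroad) = 0.95195·0.7 + 0.996156·0.3
        = 0.666365 + 0.298847 = 0.965212
The terms with genuine card theft present sum to 0.298847, so
  P(genuine card theft | fraud alert, cardholder travelling abroad) = 0.298847 / 0.965212 ≈ 0.3096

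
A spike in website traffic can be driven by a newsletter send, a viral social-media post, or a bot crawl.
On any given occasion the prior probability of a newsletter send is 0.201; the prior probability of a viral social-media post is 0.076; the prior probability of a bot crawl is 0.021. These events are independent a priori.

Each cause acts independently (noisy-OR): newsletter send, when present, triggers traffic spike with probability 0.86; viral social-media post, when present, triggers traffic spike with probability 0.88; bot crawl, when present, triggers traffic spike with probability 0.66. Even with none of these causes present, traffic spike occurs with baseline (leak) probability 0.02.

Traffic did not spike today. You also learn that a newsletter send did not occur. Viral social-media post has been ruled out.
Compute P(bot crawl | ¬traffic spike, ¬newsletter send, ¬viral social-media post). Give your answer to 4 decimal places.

Under noisy-OR, P(traffic spike | causes) = 1 − (1−0.02)·∏(1−qᵢ) over the active causes.
P(¬traffic spike | ¬newsletter send, ¬viral social-media post) = 0.98*0.979 + 0.3332*0.021 = 0.959420 + 0.006997 = 0.966417
Restricting to configurations with bot crawl present: 0.3332*0.021 = 0.006997.
Hence the posterior is 0.006997/0.966417 ≈ 0.0072.

P(bot crawl | ¬traffic spike, ¬newsletter send, ¬viral social-media post) ≈ 0.0072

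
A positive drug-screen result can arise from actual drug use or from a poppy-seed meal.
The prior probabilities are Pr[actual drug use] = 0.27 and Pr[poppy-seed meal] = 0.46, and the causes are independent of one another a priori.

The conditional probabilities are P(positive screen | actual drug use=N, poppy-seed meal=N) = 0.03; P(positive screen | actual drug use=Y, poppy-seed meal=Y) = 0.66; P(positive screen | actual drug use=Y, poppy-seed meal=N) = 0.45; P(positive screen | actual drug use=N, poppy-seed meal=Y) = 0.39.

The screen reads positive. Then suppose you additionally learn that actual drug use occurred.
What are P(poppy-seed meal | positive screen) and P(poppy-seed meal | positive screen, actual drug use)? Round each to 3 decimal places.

P(poppy-seed meal | positive screen) ≈ 0.733; P(poppy-seed meal | positive screen, actual drug use) ≈ 0.555

Numerator (weight on configurations with poppy-seed meal): 0.130962 + 0.081972 = 0.212934
The normalizing constant is 0.03*0.73*0.54 + 0.39*0.73*0.46 + 0.45*0.27*0.54 + 0.66*0.27*0.46 = 0.290370
P(poppy-seed meal | positive screen) = 0.212934/0.290370 ≈ 0.733

Now condition on the additional information:
Enumerate both values of poppy-seed meal and weight by the priors:
  P(positive screen | actual drug use) = 0.45·0.54 + 0.66·0.46
        = 0.243000 + 0.303600 = 0.546600
Keeping only the poppy-seed meal-present terms gives 0.303600, so
  P(poppy-seed meal | positive screen, actual drug use) = 0.303600 / 0.546600 ≈ 0.555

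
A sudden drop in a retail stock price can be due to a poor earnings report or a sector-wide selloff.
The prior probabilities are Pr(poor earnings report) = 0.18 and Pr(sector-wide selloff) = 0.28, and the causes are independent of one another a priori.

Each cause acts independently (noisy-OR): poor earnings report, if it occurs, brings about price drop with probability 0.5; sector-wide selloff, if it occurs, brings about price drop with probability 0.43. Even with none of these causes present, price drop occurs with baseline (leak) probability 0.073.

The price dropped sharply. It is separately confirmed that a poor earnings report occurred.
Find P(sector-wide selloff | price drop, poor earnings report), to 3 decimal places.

Under noisy-OR, P(price drop | causes) = 1 − (1−0.073)·∏(1−qᵢ) over the active causes.
Numerator (weight on configurations with sector-wide selloff): 0.735805*0.28 = 0.206025
The normalizing constant is 0.5365*0.72 + 0.735805*0.28 = 0.592305
P(sector-wide selloff | price drop, poor earnings report) = 0.206025/0.592305 ≈ 0.348

P(sector-wide selloff | price drop, poor earnings report) ≈ 0.348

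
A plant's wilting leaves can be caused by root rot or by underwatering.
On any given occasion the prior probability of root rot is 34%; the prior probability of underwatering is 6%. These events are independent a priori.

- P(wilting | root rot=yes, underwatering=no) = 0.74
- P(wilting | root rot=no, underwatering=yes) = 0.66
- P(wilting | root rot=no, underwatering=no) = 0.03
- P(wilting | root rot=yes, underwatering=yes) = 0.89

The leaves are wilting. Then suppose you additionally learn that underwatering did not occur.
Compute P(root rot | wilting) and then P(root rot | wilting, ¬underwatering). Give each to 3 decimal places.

P(root rot | wilting) ≈ 0.851; P(root rot | wilting, ¬underwatering) ≈ 0.927

Numerator (weight on configurations with root rot): 0.236504 + 0.018156 = 0.254660
The normalizing constant is 0.03*0.66*0.94 + 0.66*0.66*0.06 + 0.74*0.34*0.94 + 0.89*0.34*0.06 = 0.299408
Posterior = 0.254660 / 0.299408 ≈ 0.851

Now also conditioning on underwatering≠true:
Sum P(wilting|·) weighted by the priors over both values of root rot:
  P(wilting | ¬underwatering) = 0.03·0.66 + 0.74·0.34
        = 0.019800 + 0.251600 = 0.271400
The terms with root rot present sum to 0.251600, so
  P(root rot | wilting, ¬underwatering) = 0.251600 / 0.271400 ≈ 0.927
With underwatering excluded, root rot must carry more of the explanatory weight for the wilting.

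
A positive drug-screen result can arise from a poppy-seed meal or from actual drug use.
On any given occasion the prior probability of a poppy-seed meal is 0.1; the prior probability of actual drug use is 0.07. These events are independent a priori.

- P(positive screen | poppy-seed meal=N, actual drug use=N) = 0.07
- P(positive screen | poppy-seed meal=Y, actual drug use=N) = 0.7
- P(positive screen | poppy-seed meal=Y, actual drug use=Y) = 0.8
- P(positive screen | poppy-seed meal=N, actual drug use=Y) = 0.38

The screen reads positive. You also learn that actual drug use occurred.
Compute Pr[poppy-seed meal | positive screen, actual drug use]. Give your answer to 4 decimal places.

Sum P(positive screen|·) weighted by the priors over both values of poppy-seed meal:
  P(positive screen | actual drug use) = 0.38×0.9 + 0.8×0.1
        = 0.342000 + 0.080000 = 0.422000
Configurations with poppy-seed meal contribute 0.080000, so
  P(poppy-seed meal | positive screen, actual drug use) = 0.080000 / 0.422000 ≈ 0.1896

Pr[poppy-seed meal | positive screen, actual drug use] ≈ 0.1896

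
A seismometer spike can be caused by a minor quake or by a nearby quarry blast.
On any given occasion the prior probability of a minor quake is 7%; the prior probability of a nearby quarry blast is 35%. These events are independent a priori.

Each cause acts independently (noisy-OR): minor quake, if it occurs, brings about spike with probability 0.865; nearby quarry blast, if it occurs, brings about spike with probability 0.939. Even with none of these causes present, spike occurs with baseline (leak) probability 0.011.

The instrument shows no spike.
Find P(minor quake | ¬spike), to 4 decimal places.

Under noisy-OR, P(spike | causes) = 1 − (1−0.011)·∏(1−qᵢ) over the active causes.
Enumerate the 4 (minor quake, nearby quarry blast) configurations and weight by the priors:
  P(¬spike) = 0.989·0.93·0.65 + 0.060329·0.93·0.35 + 0.133515·0.07·0.65 + 0.008144·0.07·0.35
        = 0.597851 + 0.019637 + 0.006075 + 0.000200 = 0.623763
Configurations with minor quake contribute 0.006275, so
  P(minor quake | ¬spike) = 0.006275 / 0.623763 ≈ 0.0101

P(minor quake | ¬spike) ≈ 0.0101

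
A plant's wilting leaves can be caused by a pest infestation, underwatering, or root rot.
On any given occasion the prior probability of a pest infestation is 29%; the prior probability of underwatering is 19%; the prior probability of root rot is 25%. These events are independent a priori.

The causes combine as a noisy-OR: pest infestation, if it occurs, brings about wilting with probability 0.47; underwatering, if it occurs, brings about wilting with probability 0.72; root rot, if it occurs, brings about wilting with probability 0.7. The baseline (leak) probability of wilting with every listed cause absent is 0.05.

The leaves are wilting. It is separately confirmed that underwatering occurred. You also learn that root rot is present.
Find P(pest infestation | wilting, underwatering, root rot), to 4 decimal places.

P(pest infestation | wilting, underwatering, root rot) ≈ 0.2983

Under noisy-OR, P(wilting | causes) = 1 − (1−0.05)·∏(1−qᵢ) over the active causes.
P(wilting | underwatering, root rot) = 0.9202×0.71 + 0.957706×0.29 = 0.653342 + 0.277735 = 0.931077
Restricting to configurations with pest infestation present: 0.957706×0.29 = 0.277735.
P(pest infestation | wilting, underwatering, root rot) = 0.277735 / 0.931077 ≈ 0.2983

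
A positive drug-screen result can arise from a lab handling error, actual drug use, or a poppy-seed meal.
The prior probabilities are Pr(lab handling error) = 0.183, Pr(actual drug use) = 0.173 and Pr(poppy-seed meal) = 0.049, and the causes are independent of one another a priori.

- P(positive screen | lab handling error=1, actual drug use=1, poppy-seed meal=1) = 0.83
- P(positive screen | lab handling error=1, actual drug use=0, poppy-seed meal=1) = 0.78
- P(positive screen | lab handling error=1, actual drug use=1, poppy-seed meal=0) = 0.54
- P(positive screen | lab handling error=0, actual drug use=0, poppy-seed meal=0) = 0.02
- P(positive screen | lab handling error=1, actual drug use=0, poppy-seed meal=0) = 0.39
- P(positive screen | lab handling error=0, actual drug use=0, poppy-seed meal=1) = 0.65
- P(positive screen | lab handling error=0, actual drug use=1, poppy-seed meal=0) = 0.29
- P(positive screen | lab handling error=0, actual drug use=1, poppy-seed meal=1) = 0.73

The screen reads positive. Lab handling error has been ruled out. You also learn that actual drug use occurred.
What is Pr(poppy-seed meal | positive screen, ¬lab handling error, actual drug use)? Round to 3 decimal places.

Pr(poppy-seed meal | positive screen, ¬lab handling error, actual drug use) ≈ 0.115

For the numerator, keep only poppy-seed meal=true terms: 0.73*0.049 = 0.035770
Denominator P(positive screen | ¬lab handling error, actual drug use): 0.29*0.951 + 0.73*0.049 = 0.311560
Posterior = 0.035770 / 0.311560 ≈ 0.115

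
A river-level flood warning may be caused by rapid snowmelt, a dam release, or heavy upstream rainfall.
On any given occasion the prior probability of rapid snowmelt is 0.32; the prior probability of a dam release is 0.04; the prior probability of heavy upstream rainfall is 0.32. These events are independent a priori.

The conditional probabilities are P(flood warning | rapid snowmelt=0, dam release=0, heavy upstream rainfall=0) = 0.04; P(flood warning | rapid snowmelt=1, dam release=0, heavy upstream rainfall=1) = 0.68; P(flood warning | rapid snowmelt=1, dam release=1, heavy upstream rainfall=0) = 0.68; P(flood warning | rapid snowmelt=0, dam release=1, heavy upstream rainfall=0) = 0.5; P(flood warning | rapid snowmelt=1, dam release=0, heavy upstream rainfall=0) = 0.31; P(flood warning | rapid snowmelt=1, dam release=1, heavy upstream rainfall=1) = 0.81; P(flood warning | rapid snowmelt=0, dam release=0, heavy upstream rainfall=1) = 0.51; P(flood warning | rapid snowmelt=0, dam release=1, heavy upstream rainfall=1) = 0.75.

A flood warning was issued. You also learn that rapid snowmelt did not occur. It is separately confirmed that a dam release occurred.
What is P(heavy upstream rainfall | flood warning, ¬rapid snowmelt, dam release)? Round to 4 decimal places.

P(heavy upstream rainfall | flood warning, ¬rapid snowmelt, dam release) ≈ 0.4138

By total probability over both values of heavy upstream rainfall:
  P(flood warning | ¬rapid snowmelt, dam release) = 0.5·0.68 + 0.75·0.32
        = 0.340000 + 0.240000 = 0.580000
The terms with heavy upstream rainfall present sum to 0.240000, so
  P(heavy upstream rainfall | flood warning, ¬rapid snowmelt, dam release) = 0.240000 / 0.580000 ≈ 0.4138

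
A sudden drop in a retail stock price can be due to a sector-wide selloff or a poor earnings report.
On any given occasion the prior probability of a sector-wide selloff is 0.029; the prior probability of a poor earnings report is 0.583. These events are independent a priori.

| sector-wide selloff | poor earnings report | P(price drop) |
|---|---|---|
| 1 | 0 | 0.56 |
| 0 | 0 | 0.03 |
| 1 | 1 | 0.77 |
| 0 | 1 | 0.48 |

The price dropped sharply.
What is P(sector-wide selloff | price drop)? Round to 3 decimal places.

P(sector-wide selloff | price drop) ≈ 0.065

Sum P(price drop|·) weighted by the priors over the 4 (sector-wide selloff, poor earnings report) configurations:
  P(price drop) = 0.03×0.971×0.417 + 0.48×0.971×0.583 + 0.56×0.029×0.417 + 0.77×0.029×0.583
        = 0.012147 + 0.271725 + 0.006772 + 0.013018 = 0.303662
Configurations with sector-wide selloff contribute 0.019790, so
  P(sector-wide selloff | price drop) = 0.019790 / 0.303662 ≈ 0.065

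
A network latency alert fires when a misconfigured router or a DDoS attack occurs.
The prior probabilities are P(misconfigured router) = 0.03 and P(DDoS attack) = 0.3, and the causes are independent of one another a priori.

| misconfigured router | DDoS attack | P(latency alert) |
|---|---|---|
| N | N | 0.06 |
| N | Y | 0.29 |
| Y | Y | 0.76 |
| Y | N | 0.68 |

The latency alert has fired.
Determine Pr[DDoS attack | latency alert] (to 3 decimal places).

Weight on DDoS attack=true, given the evidence: 0.084390 + 0.006840 = 0.091230
Denominator P(latency alert): 0.06*0.97*0.7 + 0.29*0.97*0.3 + 0.68*0.03*0.7 + 0.76*0.03*0.3 = 0.146250
Posterior = 0.091230 / 0.146250 ≈ 0.624

Pr[DDoS attack | latency alert] ≈ 0.624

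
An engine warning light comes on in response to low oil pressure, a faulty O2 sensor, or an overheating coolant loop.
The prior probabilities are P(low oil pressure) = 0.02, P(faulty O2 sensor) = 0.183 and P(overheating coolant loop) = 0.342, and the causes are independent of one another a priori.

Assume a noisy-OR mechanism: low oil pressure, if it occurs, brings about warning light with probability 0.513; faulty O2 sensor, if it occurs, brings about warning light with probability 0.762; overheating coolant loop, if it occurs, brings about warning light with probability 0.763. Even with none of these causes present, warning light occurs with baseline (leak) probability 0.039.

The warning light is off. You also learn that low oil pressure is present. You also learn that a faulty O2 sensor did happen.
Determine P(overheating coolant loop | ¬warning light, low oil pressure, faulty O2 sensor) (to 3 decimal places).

Under noisy-OR, P(warning light | causes) = 1 − (1−0.039)·∏(1−qᵢ) over the active causes.
Enumerate both values of overheating coolant loop and weight by the priors:
  P(¬warning light | low oil pressure, faulty O2 sensor) = 0.111386*0.658 + 0.026398*0.342
        = 0.073292 + 0.009028 = 0.082320
Configurations with overheating coolant loop contribute 0.009028, so
  P(overheating coolant loop | ¬warning light, low oil pressure, faulty O2 sensor) = 0.009028 / 0.082320 ≈ 0.110

P(overheating coolant loop | ¬warning light, low oil pressure, faulty O2 sensor) ≈ 0.110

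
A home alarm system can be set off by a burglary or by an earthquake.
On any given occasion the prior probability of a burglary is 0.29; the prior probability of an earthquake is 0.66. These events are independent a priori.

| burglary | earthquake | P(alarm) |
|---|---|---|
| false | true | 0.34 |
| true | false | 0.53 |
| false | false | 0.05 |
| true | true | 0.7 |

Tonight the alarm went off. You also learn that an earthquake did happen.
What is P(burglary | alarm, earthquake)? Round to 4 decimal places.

P(burglary | alarm, earthquake) ≈ 0.4568

Sum P(alarm|·) weighted by the priors over both values of burglary:
  P(alarm | earthquake) = 0.34*0.71 + 0.7*0.29
        = 0.241400 + 0.203000 = 0.444400
The terms with burglary present sum to 0.203000, so
  P(burglary | alarm, earthquake) = 0.203000 / 0.444400 ≈ 0.4568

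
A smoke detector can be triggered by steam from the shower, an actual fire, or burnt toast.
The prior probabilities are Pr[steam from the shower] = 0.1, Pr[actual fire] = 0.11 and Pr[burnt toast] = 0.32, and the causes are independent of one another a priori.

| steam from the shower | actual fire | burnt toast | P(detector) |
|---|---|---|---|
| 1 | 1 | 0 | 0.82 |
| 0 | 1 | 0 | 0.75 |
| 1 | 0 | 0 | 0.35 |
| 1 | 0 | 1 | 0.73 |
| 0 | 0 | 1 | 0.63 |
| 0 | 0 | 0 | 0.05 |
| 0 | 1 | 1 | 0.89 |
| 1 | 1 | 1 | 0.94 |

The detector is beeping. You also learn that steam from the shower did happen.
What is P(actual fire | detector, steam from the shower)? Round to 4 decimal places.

P(actual fire | detector, steam from the shower) ≈ 0.1837

Enumerate the 4 (actual fire, burnt toast) configurations and weight by the priors:
  P(detector | steam from the shower) = 0.35*0.89*0.68 + 0.73*0.89*0.32 + 0.82*0.11*0.68 + 0.94*0.11*0.32
        = 0.211820 + 0.207904 + 0.061336 + 0.033088 = 0.514148
Configurations with actual fire contribute 0.094424, so
  P(actual fire | detector, steam from the shower) = 0.094424 / 0.514148 ≈ 0.1837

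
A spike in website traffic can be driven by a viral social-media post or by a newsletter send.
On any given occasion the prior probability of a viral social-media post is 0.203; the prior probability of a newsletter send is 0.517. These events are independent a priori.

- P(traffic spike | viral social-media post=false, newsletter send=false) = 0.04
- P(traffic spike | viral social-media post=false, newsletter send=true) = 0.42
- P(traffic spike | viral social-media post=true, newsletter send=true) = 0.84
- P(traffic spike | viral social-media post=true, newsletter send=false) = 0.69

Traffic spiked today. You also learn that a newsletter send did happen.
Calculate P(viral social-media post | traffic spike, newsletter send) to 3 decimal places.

P(viral social-media post | traffic spike, newsletter send) ≈ 0.337

Weight on viral social-media post=true, given the evidence: 0.84·0.203 = 0.170520
The normalizing constant is 0.42·0.797 + 0.84·0.203 = 0.505260
P(viral social-media post | traffic spike, newsletter send) = 0.170520/0.505260 ≈ 0.337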